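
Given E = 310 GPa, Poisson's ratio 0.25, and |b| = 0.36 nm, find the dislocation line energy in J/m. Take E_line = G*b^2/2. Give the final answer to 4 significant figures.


Step 1: G = E / (2*(1+nu))
G = 310 / (2*(1+0.25)) = 124 GPa = 1.24e+11 Pa
Step 2: E_line = G*b^2/2
b = 0.36 nm = 3.6e-10 m
E_line = 0.5 * 1.24e+11 * (3.6e-10)^2 = 8.035e-09 J/m


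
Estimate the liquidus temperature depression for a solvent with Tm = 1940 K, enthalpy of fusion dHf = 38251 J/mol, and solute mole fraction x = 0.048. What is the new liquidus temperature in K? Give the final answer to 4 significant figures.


dT = R*Tm^2*x / dHf
dT = 8.314 * 1940^2 * 0.048 / 38251
dT = 39.2656 K
T_new = 1940 - 39.2656 = 1901 K


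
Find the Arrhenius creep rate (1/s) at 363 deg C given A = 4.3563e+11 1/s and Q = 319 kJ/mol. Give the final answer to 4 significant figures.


rate = A * exp(-Q / (R*T))
T = 363 + 273.15 = 636.15 K
rate = 4.3563e+11 * exp(-319e3 / (8.314 * 636.15))
rate = 2.785e-15 1/s


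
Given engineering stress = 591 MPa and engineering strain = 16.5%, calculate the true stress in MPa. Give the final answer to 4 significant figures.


sigma_true = sigma_eng * (1 + epsilon_eng)
sigma_true = 591 * (1 + 0.165)
sigma_true = 688.5 MPa


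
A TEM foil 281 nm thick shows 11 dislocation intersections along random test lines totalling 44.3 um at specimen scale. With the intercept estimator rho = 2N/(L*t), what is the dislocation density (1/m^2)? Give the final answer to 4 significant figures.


rho = 2N / (L * t)
L = 44.3 um = 4.43e-05 m, t = 281 nm = 2.81e-07 m
rho = 2 * 11 / (4.43e-05 * 2.81e-07)
rho = 1.767e+12 1/m^2


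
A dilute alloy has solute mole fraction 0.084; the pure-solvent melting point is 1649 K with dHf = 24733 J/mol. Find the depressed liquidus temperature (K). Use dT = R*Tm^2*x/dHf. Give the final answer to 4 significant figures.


dT = R*Tm^2*x / dHf
dT = 8.314 * 1649^2 * 0.084 / 24733
dT = 76.781 K
T_new = 1649 - 76.781 = 1572 K


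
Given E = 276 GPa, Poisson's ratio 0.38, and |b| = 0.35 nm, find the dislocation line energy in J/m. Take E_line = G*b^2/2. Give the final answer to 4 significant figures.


Step 1: G = E / (2*(1+nu))
G = 276 / (2*(1+0.38)) = 100 GPa = 1e+11 Pa
Step 2: E_line = G*b^2/2
b = 0.35 nm = 3.5e-10 m
E_line = 0.5 * 1e+11 * (3.5e-10)^2 = 6.125e-09 J/m


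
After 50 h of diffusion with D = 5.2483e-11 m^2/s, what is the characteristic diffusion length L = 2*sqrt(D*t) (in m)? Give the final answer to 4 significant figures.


t = 50 hr = 180000 s
Diffusion length = 2*sqrt(D*t)
= 2*sqrt(5.2483e-11 * 180000)
= 6.147e-03 m


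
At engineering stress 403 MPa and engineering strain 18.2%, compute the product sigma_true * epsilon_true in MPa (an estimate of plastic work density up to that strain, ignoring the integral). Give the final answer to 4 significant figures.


sigma_true = sigma_eng * (1 + epsilon_eng)
sigma_true = 403 * (1 + 0.182) = 476.346 MPa
epsilon_true = ln(1 + epsilon_eng)
epsilon_true = ln(1 + 0.182) = 0.167208
sigma_true * epsilon_true = 476.346 * 0.167208 = 79.65 MPa


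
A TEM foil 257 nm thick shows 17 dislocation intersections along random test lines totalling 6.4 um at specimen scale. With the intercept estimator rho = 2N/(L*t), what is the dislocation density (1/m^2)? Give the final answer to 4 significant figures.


rho = 2N / (L * t)
L = 6.4 um = 6.4e-06 m, t = 257 nm = 2.57e-07 m
rho = 2 * 17 / (6.4e-06 * 2.57e-07)
rho = 2.067e+13 1/m^2


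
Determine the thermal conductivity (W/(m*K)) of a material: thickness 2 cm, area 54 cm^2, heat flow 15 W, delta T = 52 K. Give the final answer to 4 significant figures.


k = Q*L / (A*dT)
L = 0.02 m, A = 5.4e-03 m^2
k = 15 * 0.02 / (5.4e-03 * 52)
k = 1.068 W/(m*K)


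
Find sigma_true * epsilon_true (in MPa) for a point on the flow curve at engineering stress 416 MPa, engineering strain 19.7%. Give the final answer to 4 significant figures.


sigma_true = sigma_eng * (1 + epsilon_eng)
sigma_true = 416 * (1 + 0.197) = 497.952 MPa
epsilon_true = ln(1 + epsilon_eng)
epsilon_true = ln(1 + 0.197) = 0.179818
sigma_true * epsilon_true = 497.952 * 0.179818 = 89.54 MPa


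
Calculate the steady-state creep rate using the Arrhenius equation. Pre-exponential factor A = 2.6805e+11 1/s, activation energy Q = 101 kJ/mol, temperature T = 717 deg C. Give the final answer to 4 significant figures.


rate = A * exp(-Q / (R*T))
T = 717 + 273.15 = 990.15 K
rate = 2.6805e+11 * exp(-101e3 / (8.314 * 990.15))
rate = 1.258e+06 1/s


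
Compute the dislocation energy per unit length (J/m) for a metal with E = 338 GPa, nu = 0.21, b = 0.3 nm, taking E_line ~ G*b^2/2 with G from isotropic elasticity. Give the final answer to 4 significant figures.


Step 1: G = E / (2*(1+nu))
G = 338 / (2*(1+0.21)) = 139.669 GPa = 1.39669e+11 Pa
Step 2: E_line = G*b^2/2
b = 0.3 nm = 3e-10 m
E_line = 0.5 * 1.39669e+11 * (3e-10)^2 = 6.285e-09 J/m


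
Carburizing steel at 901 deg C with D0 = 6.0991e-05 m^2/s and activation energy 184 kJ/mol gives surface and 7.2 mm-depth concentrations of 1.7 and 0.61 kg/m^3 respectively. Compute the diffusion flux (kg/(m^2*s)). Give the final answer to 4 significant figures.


Step 1: D = D0 * exp(-Qd/(R*T))
T = 901 + 273.15 = 1174.15 K
D = 6.0991e-05 * exp(-184e3 / (8.314 * 1174.15)) = 3.9749e-13 m^2/s
Step 2: J = D * (C1 - C2) / dx
J = 3.9749e-13 * (1.7 - 0.61) / 7.2e-03
J = 6.018e-11 kg/(m^2*s)


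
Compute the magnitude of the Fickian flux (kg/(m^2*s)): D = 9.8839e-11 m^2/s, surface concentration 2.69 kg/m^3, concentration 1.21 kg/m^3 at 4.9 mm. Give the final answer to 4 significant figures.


J = -D * (dC/dx) = D * (C1 - C2) / dx
J = 9.8839e-11 * (2.69 - 1.21) / 4.9e-03
J = 2.985e-08 kg/(m^2*s)


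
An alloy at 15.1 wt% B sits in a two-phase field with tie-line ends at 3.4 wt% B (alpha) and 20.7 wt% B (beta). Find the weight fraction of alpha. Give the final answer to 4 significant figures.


f_alpha = (C_beta - C0) / (C_beta - C_alpha)
f_alpha = (20.7 - 15.1) / (20.7 - 3.4)
f_alpha = 0.3237


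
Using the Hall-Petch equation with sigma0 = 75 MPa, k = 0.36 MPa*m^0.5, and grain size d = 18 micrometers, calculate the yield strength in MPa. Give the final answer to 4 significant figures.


sigma_y = sigma0 + k / sqrt(d)
d = 18 um = 1.8e-05 m
sigma_y = 75 + 0.36 / sqrt(1.8e-05)
sigma_y = 159.9 MPa


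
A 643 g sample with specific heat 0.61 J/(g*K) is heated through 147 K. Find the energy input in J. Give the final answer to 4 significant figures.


Q = m * cp * dT
Q = 643 * 0.61 * 147
Q = 57660 J


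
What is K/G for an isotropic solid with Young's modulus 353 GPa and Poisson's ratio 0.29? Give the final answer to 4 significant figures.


G = E / (2*(1+nu))
G = 353 / (2*(1+0.29)) = 136.822 GPa
K = E / (3*(1-2*nu))
K = 353 / (3*(1-2*0.29)) = 280.159 GPa
K/G = 280.159 / 136.822 = 2.048


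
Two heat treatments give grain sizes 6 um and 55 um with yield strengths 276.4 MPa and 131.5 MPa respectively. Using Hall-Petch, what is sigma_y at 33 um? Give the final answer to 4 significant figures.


sigma_y = sigma0 + k / sqrt(d)
1/sqrt(d1) = 1/sqrt(6e-06) = 408.248;  1/sqrt(d2) = 134.84
k = (sigma1 - sigma2) / (1/sqrt(d1) - 1/sqrt(d2)) = (276.4 - 131.5) / (408.248 - 134.84) = 0.529977 MPa*m^0.5
sigma0 = sigma1 - k/sqrt(d1) = 276.4 - 0.529977*408.248 = 60.038 MPa
sigma_y(d3) = 60.038 + 0.529977 / sqrt(3.3e-05) = 152.3 MPa


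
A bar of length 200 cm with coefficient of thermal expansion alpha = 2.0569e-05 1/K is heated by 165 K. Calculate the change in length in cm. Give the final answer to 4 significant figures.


dL = L0 * alpha * dT
dL = 200 * 2.0569e-05 * 165
dL = 0.6788 cm


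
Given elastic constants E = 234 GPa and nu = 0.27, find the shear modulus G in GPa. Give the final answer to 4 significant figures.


G = E / (2*(1+nu))
G = 234 / (2*(1+0.27))
G = 92.13 GPa


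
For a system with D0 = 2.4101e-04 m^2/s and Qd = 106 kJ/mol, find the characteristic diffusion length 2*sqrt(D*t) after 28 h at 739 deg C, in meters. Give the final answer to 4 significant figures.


Step 1: D = D0 * exp(-Qd/(R*T))
T = 1012.15 K
D = 2.4101e-04 * exp(-106e3 / (8.314 * 1012.15)) = 8.15513e-10 m^2/s
Step 2: L = 2*sqrt(D*t)
t = 28 h = 100800 s
L = 2*sqrt(8.15513e-10 * 100800) = 0.01813 m


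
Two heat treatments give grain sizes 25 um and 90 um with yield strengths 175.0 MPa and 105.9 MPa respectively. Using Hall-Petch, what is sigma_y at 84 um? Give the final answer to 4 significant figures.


sigma_y = sigma0 + k / sqrt(d)
1/sqrt(d1) = 1/sqrt(2.5e-05) = 200;  1/sqrt(d2) = 105.409
k = (sigma1 - sigma2) / (1/sqrt(d1) - 1/sqrt(d2)) = (175.0 - 105.9) / (200 - 105.409) = 0.730515 MPa*m^0.5
sigma0 = sigma1 - k/sqrt(d1) = 175.0 - 0.730515*200 = 28.8969 MPa
sigma_y(d3) = 28.8969 + 0.730515 / sqrt(8.4e-05) = 108.6 MPa


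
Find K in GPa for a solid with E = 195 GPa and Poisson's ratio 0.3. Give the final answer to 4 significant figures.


K = E / (3*(1-2*nu))
K = 195 / (3*(1-2*0.3))
K = 162.5 GPa


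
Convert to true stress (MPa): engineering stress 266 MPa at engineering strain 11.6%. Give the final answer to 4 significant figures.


sigma_true = sigma_eng * (1 + epsilon_eng)
sigma_true = 266 * (1 + 0.116)
sigma_true = 296.9 MPa


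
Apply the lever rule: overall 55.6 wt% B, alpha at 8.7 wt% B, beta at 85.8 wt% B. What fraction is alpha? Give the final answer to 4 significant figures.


f_alpha = (C_beta - C0) / (C_beta - C_alpha)
f_alpha = (85.8 - 55.6) / (85.8 - 8.7)
f_alpha = 0.3917


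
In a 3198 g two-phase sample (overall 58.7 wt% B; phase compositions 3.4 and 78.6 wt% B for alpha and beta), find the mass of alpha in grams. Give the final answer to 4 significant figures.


f_alpha = (C_beta - C0) / (C_beta - C_alpha)
f_alpha = (78.6 - 58.7) / (78.6 - 3.4) = 0.264628
m_alpha = f_alpha * m_total = 0.264628 * 3198 = 846.3 g


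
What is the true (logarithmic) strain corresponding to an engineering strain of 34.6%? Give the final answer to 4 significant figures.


epsilon_true = ln(1 + epsilon_eng)
epsilon_true = ln(1 + 0.346)
epsilon_true = 0.2971


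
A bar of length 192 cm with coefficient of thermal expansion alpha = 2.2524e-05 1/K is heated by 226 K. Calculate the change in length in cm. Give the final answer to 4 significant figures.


dL = L0 * alpha * dT
dL = 192 * 2.2524e-05 * 226
dL = 0.9774 cm


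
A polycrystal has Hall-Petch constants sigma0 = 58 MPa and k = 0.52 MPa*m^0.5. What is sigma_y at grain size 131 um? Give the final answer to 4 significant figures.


sigma_y = sigma0 + k / sqrt(d)
d = 131 um = 1.31e-04 m
sigma_y = 58 + 0.52 / sqrt(1.31e-04)
sigma_y = 103.4 MPa


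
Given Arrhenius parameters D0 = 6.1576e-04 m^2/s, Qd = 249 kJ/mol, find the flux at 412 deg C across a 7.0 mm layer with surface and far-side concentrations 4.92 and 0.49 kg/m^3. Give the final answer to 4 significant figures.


Step 1: D = D0 * exp(-Qd/(R*T))
T = 412 + 273.15 = 685.15 K
D = 6.1576e-04 * exp(-249e3 / (8.314 * 685.15)) = 6.38852e-23 m^2/s
Step 2: J = D * (C1 - C2) / dx
J = 6.38852e-23 * (4.92 - 0.49) / 7e-03
J = 4.043e-20 kg/(m^2*s)


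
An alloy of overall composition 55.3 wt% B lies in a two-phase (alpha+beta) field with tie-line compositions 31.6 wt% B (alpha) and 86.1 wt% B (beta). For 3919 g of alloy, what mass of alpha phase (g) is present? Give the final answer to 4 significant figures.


f_alpha = (C_beta - C0) / (C_beta - C_alpha)
f_alpha = (86.1 - 55.3) / (86.1 - 31.6) = 0.565138
m_alpha = f_alpha * m_total = 0.565138 * 3919 = 2215 g


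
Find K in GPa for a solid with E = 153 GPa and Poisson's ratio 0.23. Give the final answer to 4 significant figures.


K = E / (3*(1-2*nu))
K = 153 / (3*(1-2*0.23))
K = 94.44 GPa


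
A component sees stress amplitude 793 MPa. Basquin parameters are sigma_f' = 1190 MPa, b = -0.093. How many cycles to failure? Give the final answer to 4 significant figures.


sigma_a = sigma_f' * (2*Nf)^b
2*Nf = (sigma_a / sigma_f')^(1/b)
2*Nf = (793 / 1190)^(1/-0.093)
2*Nf = 78.599
Nf = 39.3 cycles


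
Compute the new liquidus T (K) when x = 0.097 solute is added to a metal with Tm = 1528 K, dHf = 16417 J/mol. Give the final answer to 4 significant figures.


dT = R*Tm^2*x / dHf
dT = 8.314 * 1528^2 * 0.097 / 16417
dT = 114.692 K
T_new = 1528 - 114.692 = 1413 K


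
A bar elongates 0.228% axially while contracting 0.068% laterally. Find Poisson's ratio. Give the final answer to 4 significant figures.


nu = -epsilon_lat / epsilon_axial
Lateral strain is contraction (negative), so using magnitudes:
nu = 0.068 / 0.228
nu = 0.2982


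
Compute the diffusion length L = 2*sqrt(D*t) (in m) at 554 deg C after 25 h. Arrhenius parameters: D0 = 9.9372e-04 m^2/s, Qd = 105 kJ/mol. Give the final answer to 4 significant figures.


Step 1: D = D0 * exp(-Qd/(R*T))
T = 827.15 K
D = 9.9372e-04 * exp(-105e3 / (8.314 * 827.15)) = 2.32413e-10 m^2/s
Step 2: L = 2*sqrt(D*t)
t = 25 h = 90000 s
L = 2*sqrt(2.32413e-10 * 90000) = 9.147e-03 m


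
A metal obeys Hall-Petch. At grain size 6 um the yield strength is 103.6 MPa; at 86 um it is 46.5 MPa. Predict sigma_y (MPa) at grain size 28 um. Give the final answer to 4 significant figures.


sigma_y = sigma0 + k / sqrt(d)
1/sqrt(d1) = 1/sqrt(6e-06) = 408.248;  1/sqrt(d2) = 107.833
k = (sigma1 - sigma2) / (1/sqrt(d1) - 1/sqrt(d2)) = (103.6 - 46.5) / (408.248 - 107.833) = 0.19007 MPa*m^0.5
sigma0 = sigma1 - k/sqrt(d1) = 103.6 - 0.19007*408.248 = 26.0042 MPa
sigma_y(d3) = 26.0042 + 0.19007 / sqrt(2.8e-05) = 61.92 MPa


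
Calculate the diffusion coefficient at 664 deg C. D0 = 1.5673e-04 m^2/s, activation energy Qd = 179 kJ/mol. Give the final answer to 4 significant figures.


D = D0 * exp(-Qd / (R*T))
T = 937.15 K
D = 1.5673e-04 * exp(-179e3 / (8.314 * 937.15))
D = 1.651e-14 m^2/s


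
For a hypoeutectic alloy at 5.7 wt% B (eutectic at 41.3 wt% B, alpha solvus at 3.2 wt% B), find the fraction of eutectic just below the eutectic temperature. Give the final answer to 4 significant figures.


f_primary = (C_e - C0) / (C_e - C_alpha_max)
f_primary = (41.3 - 5.7) / (41.3 - 3.2)
f_primary = 0.934383
f_eutectic = 1 - 0.934383 = 0.06562


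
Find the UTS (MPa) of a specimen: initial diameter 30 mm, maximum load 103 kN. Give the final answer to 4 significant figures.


A0 = pi*(d/2)^2 = pi*(30/2)^2 = 706.858 mm^2
UTS = F_max / A0 = 103*1000 / 706.858
UTS = 145.7 MPa


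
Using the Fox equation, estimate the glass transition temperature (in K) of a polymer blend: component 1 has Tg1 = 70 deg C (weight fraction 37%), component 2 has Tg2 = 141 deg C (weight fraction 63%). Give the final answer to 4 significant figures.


1/Tg = w1/Tg1 + w2/Tg2 (in Kelvin)
Tg1 = 343.15 K, Tg2 = 414.15 K
1/Tg = 0.37/343.15 + 0.63/414.15
Tg = 384.7 K


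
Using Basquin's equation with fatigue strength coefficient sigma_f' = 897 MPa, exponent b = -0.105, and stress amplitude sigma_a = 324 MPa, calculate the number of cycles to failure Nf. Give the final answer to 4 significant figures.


sigma_a = sigma_f' * (2*Nf)^b
2*Nf = (sigma_a / sigma_f')^(1/b)
2*Nf = (324 / 897)^(1/-0.105)
2*Nf = 16288.5
Nf = 8144 cycles


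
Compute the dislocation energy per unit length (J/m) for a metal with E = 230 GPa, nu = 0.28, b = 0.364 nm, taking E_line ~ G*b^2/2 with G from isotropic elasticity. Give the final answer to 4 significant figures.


Step 1: G = E / (2*(1+nu))
G = 230 / (2*(1+0.28)) = 89.8438 GPa = 8.98438e+10 Pa
Step 2: E_line = G*b^2/2
b = 0.364 nm = 3.64e-10 m
E_line = 0.5 * 8.98438e+10 * (3.64e-10)^2 = 5.952e-09 J/m


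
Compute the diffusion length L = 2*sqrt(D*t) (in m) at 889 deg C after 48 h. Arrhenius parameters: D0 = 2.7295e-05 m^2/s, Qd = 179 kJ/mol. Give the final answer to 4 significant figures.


Step 1: D = D0 * exp(-Qd/(R*T))
T = 1162.15 K
D = 2.7295e-05 * exp(-179e3 / (8.314 * 1162.15)) = 2.45674e-13 m^2/s
Step 2: L = 2*sqrt(D*t)
t = 48 h = 172800 s
L = 2*sqrt(2.45674e-13 * 172800) = 4.121e-04 m


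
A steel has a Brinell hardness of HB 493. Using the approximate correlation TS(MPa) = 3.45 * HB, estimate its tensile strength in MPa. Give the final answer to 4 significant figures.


TS (MPa) = 3.45 * HB
TS = 3.45 * 493
TS = 1701 MPa


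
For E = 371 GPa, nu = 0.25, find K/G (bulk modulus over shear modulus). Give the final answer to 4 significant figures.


G = E / (2*(1+nu))
G = 371 / (2*(1+0.25)) = 148.4 GPa
K = E / (3*(1-2*nu))
K = 371 / (3*(1-2*0.25)) = 247.333 GPa
K/G = 247.333 / 148.4 = 1.667


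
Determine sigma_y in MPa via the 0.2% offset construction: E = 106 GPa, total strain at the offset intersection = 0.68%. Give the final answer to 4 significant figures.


Offset strain = 0.002
Elastic strain at yield = total_strain - offset = 6.8e-03 - 0.002 = 4.8e-03
sigma_y = E * elastic_strain = 106000 * 4.8e-03
sigma_y = 508.8 MPa


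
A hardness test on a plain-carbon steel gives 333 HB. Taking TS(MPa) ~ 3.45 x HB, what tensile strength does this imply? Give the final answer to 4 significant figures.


TS (MPa) = 3.45 * HB
TS = 3.45 * 333
TS = 1149 MPa


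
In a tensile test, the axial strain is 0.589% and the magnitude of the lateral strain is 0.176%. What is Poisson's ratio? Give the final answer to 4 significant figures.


nu = -epsilon_lat / epsilon_axial
Lateral strain is contraction (negative), so using magnitudes:
nu = 0.176 / 0.589
nu = 0.2988


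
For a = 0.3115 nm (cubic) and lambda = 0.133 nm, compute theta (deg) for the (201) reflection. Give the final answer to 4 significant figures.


d = a / sqrt(h^2+k^2+l^2)
d = 0.3115 / sqrt(5) = 0.139307 nm
lambda = 2*d*sin(theta)  =>  sin(theta) = lambda / (2*d)
sin(theta) = 0.133 / (2 * 0.139307) = 0.477363
theta = 28.51 deg


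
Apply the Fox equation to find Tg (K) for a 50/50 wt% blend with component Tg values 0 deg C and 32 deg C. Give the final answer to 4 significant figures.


1/Tg = w1/Tg1 + w2/Tg2 (in Kelvin)
Tg1 = 273.15 K, Tg2 = 305.15 K
1/Tg = 0.5/273.15 + 0.5/305.15
Tg = 288.3 K


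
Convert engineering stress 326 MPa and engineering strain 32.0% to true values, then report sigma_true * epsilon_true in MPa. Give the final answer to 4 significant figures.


sigma_true = sigma_eng * (1 + epsilon_eng)
sigma_true = 326 * (1 + 0.32) = 430.32 MPa
epsilon_true = ln(1 + epsilon_eng)
epsilon_true = ln(1 + 0.32) = 0.277632
sigma_true * epsilon_true = 430.32 * 0.277632 = 119.5 MPa


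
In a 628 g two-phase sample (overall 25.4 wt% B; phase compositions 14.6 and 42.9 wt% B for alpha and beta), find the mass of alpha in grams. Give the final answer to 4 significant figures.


f_alpha = (C_beta - C0) / (C_beta - C_alpha)
f_alpha = (42.9 - 25.4) / (42.9 - 14.6) = 0.618375
m_alpha = f_alpha * m_total = 0.618375 * 628 = 388.3 g


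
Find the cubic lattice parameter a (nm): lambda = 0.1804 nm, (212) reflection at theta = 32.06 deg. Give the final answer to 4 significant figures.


d = lambda / (2*sin(theta))
d = 0.1804 / (2*sin(32.06 deg))
d = 0.16993 nm
a = d * sqrt(h^2+k^2+l^2) = 0.16993 * sqrt(9)
a = 0.5098 nm


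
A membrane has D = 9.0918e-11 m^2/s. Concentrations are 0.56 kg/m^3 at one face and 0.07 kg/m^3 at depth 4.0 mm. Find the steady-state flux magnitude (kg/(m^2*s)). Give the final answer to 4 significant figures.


J = -D * (dC/dx) = D * (C1 - C2) / dx
J = 9.0918e-11 * (0.56 - 0.07) / 4e-03
J = 1.114e-08 kg/(m^2*s)


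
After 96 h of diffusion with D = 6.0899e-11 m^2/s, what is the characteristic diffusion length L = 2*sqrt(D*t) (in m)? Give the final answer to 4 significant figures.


t = 96 hr = 345600 s
Diffusion length = 2*sqrt(D*t)
= 2*sqrt(6.0899e-11 * 345600)
= 9.175e-03 m


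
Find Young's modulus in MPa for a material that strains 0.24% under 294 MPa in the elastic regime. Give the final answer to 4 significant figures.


E = sigma / epsilon
epsilon = 0.24% = 2.4e-03
E = 294 / 2.4e-03
E = 122500 MPa


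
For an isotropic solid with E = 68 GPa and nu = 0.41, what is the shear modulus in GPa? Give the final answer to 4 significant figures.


G = E / (2*(1+nu))
G = 68 / (2*(1+0.41))
G = 24.11 GPa


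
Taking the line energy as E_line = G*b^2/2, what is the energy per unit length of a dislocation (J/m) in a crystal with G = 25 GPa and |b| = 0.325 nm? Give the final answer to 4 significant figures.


E = G*b^2/2
b = 0.325 nm = 3.25e-10 m
G = 25 GPa = 2.5e+10 Pa
E = 0.5 * 2.5e+10 * (3.25e-10)^2
E = 1.32e-09 J/m


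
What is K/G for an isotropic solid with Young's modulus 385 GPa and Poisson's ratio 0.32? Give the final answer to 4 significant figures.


G = E / (2*(1+nu))
G = 385 / (2*(1+0.32)) = 145.833 GPa
K = E / (3*(1-2*nu))
K = 385 / (3*(1-2*0.32)) = 356.481 GPa
K/G = 356.481 / 145.833 = 2.444


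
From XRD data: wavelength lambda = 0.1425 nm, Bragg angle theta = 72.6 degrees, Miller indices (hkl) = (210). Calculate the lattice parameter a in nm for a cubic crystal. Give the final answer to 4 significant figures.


d = lambda / (2*sin(theta))
d = 0.1425 / (2*sin(72.6 deg))
d = 0.0746667 nm
a = d * sqrt(h^2+k^2+l^2) = 0.0746667 * sqrt(5)
a = 0.167 nm


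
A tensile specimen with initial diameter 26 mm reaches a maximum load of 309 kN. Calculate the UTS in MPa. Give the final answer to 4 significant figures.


A0 = pi*(d/2)^2 = pi*(26/2)^2 = 530.929 mm^2
UTS = F_max / A0 = 309*1000 / 530.929
UTS = 582 MPa


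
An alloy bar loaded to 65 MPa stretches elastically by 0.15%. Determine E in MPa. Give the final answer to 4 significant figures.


E = sigma / epsilon
epsilon = 0.15% = 1.5e-03
E = 65 / 1.5e-03
E = 43330 MPa


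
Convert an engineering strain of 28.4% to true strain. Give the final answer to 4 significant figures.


epsilon_true = ln(1 + epsilon_eng)
epsilon_true = ln(1 + 0.284)
epsilon_true = 0.25


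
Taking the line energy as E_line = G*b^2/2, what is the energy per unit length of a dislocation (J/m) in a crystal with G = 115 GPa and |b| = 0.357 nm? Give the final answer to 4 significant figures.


E = G*b^2/2
b = 0.357 nm = 3.57e-10 m
G = 115 GPa = 1.15e+11 Pa
E = 0.5 * 1.15e+11 * (3.57e-10)^2
E = 7.328e-09 J/m


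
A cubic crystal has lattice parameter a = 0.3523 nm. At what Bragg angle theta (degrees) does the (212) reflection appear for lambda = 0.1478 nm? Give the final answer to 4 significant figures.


d = a / sqrt(h^2+k^2+l^2)
d = 0.3523 / sqrt(9) = 0.117433 nm
lambda = 2*d*sin(theta)  =>  sin(theta) = lambda / (2*d)
sin(theta) = 0.1478 / (2 * 0.117433) = 0.629293
theta = 39 deg


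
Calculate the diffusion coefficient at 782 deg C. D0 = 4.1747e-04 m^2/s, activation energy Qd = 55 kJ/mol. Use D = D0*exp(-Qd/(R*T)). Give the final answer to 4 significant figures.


D = D0 * exp(-Qd / (R*T))
T = 1055.15 K
D = 4.1747e-04 * exp(-55e3 / (8.314 * 1055.15))
D = 7.903e-07 m^2/s


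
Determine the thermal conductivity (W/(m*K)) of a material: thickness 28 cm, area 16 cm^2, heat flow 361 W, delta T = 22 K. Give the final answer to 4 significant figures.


k = Q*L / (A*dT)
L = 0.28 m, A = 1.6e-03 m^2
k = 361 * 0.28 / (1.6e-03 * 22)
k = 2872 W/(m*K)


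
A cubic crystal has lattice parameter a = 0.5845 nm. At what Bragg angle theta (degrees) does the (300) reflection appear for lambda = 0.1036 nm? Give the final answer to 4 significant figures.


d = a / sqrt(h^2+k^2+l^2)
d = 0.5845 / sqrt(9) = 0.194833 nm
lambda = 2*d*sin(theta)  =>  sin(theta) = lambda / (2*d)
sin(theta) = 0.1036 / (2 * 0.194833) = 0.265868
theta = 15.42 deg


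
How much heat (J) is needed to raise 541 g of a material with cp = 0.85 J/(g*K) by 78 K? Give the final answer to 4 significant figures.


Q = m * cp * dT
Q = 541 * 0.85 * 78
Q = 35870 J


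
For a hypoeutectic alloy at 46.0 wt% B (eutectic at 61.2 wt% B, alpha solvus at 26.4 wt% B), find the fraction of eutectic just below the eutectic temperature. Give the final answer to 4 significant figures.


f_primary = (C_e - C0) / (C_e - C_alpha_max)
f_primary = (61.2 - 46.0) / (61.2 - 26.4)
f_primary = 0.436782
f_eutectic = 1 - 0.436782 = 0.5632


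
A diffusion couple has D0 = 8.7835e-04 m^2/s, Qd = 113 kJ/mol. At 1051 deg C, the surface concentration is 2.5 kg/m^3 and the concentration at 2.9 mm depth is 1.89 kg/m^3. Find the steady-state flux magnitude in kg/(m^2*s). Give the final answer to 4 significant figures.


Step 1: D = D0 * exp(-Qd/(R*T))
T = 1051 + 273.15 = 1324.15 K
D = 8.7835e-04 * exp(-113e3 / (8.314 * 1324.15)) = 3.06139e-08 m^2/s
Step 2: J = D * (C1 - C2) / dx
J = 3.06139e-08 * (2.5 - 1.89) / 2.9e-03
J = 6.439e-06 kg/(m^2*s)


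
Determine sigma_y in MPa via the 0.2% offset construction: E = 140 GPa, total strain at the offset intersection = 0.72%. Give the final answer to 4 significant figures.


Offset strain = 0.002
Elastic strain at yield = total_strain - offset = 7.2e-03 - 0.002 = 5.2e-03
sigma_y = E * elastic_strain = 140000 * 5.2e-03
sigma_y = 728 MPa


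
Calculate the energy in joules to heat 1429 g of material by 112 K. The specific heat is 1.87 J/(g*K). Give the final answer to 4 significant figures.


Q = m * cp * dT
Q = 1429 * 1.87 * 112
Q = 299300 J


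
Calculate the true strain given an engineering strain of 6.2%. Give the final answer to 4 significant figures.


epsilon_true = ln(1 + epsilon_eng)
epsilon_true = ln(1 + 0.062)
epsilon_true = 0.06015


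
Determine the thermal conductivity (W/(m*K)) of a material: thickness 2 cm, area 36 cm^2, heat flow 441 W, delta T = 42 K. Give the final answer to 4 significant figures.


k = Q*L / (A*dT)
L = 0.02 m, A = 3.6e-03 m^2
k = 441 * 0.02 / (3.6e-03 * 42)
k = 58.33 W/(m*K)


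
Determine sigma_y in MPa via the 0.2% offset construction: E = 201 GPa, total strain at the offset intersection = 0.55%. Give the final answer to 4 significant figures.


Offset strain = 0.002
Elastic strain at yield = total_strain - offset = 5.5e-03 - 0.002 = 3.5e-03
sigma_y = E * elastic_strain = 201000 * 3.5e-03
sigma_y = 703.5 MPa


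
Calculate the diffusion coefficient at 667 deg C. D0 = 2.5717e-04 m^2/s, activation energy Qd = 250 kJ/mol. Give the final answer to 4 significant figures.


D = D0 * exp(-Qd / (R*T))
T = 940.15 K
D = 2.5717e-04 * exp(-250e3 / (8.314 * 940.15))
D = 3.309e-18 m^2/s


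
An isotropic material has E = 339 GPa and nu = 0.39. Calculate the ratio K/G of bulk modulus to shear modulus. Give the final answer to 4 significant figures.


G = E / (2*(1+nu))
G = 339 / (2*(1+0.39)) = 121.942 GPa
K = E / (3*(1-2*nu))
K = 339 / (3*(1-2*0.39)) = 513.636 GPa
K/G = 513.636 / 121.942 = 4.212


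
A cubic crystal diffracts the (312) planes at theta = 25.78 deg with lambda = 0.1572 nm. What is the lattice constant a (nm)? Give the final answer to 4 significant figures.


d = lambda / (2*sin(theta))
d = 0.1572 / (2*sin(25.78 deg))
d = 0.180724 nm
a = d * sqrt(h^2+k^2+l^2) = 0.180724 * sqrt(14)
a = 0.6762 nm


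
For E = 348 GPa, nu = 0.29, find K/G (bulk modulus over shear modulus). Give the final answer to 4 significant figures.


G = E / (2*(1+nu))
G = 348 / (2*(1+0.29)) = 134.884 GPa
K = E / (3*(1-2*nu))
K = 348 / (3*(1-2*0.29)) = 276.19 GPa
K/G = 276.19 / 134.884 = 2.048


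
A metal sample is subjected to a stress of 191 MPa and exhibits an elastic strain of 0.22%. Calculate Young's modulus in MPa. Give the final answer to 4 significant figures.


E = sigma / epsilon
epsilon = 0.22% = 2.2e-03
E = 191 / 2.2e-03
E = 86820 MPa


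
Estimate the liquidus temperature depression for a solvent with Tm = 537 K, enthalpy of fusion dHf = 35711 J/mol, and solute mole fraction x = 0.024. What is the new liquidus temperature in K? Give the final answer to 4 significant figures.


dT = R*Tm^2*x / dHf
dT = 8.314 * 537^2 * 0.024 / 35711
dT = 1.61127 K
T_new = 537 - 1.61127 = 535.4 K


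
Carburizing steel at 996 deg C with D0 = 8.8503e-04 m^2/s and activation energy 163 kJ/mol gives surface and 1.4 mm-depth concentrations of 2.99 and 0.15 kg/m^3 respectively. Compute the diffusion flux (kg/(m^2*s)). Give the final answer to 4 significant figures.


Step 1: D = D0 * exp(-Qd/(R*T))
T = 996 + 273.15 = 1269.15 K
D = 8.8503e-04 * exp(-163e3 / (8.314 * 1269.15)) = 1.73019e-10 m^2/s
Step 2: J = D * (C1 - C2) / dx
J = 1.73019e-10 * (2.99 - 0.15) / 1.4e-03
J = 3.51e-07 kg/(m^2*s)


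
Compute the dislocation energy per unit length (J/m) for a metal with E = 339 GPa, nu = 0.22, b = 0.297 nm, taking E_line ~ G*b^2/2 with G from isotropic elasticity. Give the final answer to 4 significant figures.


Step 1: G = E / (2*(1+nu))
G = 339 / (2*(1+0.22)) = 138.934 GPa = 1.38934e+11 Pa
Step 2: E_line = G*b^2/2
b = 0.297 nm = 2.97e-10 m
E_line = 0.5 * 1.38934e+11 * (2.97e-10)^2 = 6.128e-09 J/m


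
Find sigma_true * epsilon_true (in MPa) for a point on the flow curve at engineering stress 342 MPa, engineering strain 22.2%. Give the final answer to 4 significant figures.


sigma_true = sigma_eng * (1 + epsilon_eng)
sigma_true = 342 * (1 + 0.222) = 417.924 MPa
epsilon_true = ln(1 + epsilon_eng)
epsilon_true = ln(1 + 0.222) = 0.200489
sigma_true * epsilon_true = 417.924 * 0.200489 = 83.79 MPa


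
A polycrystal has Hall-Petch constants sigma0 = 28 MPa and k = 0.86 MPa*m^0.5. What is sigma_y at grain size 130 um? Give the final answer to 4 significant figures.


sigma_y = sigma0 + k / sqrt(d)
d = 130 um = 1.3e-04 m
sigma_y = 28 + 0.86 / sqrt(1.3e-04)
sigma_y = 103.4 MPa


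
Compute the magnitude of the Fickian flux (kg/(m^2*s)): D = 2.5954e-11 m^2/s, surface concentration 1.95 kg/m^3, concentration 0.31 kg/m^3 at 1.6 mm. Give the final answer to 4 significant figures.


J = -D * (dC/dx) = D * (C1 - C2) / dx
J = 2.5954e-11 * (1.95 - 0.31) / 1.6e-03
J = 2.66e-08 kg/(m^2*s)


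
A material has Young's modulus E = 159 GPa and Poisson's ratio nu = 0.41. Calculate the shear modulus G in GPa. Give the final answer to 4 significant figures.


G = E / (2*(1+nu))
G = 159 / (2*(1+0.41))
G = 56.38 GPa


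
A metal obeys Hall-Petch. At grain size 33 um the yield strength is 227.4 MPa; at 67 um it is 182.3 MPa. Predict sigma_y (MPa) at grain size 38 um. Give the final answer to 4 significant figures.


sigma_y = sigma0 + k / sqrt(d)
1/sqrt(d1) = 1/sqrt(3.3e-05) = 174.078;  1/sqrt(d2) = 122.169
k = (sigma1 - sigma2) / (1/sqrt(d1) - 1/sqrt(d2)) = (227.4 - 182.3) / (174.078 - 122.169) = 0.868841 MPa*m^0.5
sigma0 = sigma1 - k/sqrt(d1) = 227.4 - 0.868841*174.078 = 76.1541 MPa
sigma_y(d3) = 76.1541 + 0.868841 / sqrt(3.8e-05) = 217.1 MPa


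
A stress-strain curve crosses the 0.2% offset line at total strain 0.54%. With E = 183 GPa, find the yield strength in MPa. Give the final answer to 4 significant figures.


Offset strain = 0.002
Elastic strain at yield = total_strain - offset = 5.4e-03 - 0.002 = 3.4e-03
sigma_y = E * elastic_strain = 183000 * 3.4e-03
sigma_y = 622.2 MPa


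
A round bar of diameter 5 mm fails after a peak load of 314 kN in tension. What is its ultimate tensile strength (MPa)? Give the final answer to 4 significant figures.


A0 = pi*(d/2)^2 = pi*(5/2)^2 = 19.635 mm^2
UTS = F_max / A0 = 314*1000 / 19.635
UTS = 15990 MPa


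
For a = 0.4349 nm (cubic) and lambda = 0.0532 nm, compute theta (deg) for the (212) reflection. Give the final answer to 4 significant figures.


d = a / sqrt(h^2+k^2+l^2)
d = 0.4349 / sqrt(9) = 0.144967 nm
lambda = 2*d*sin(theta)  =>  sin(theta) = lambda / (2*d)
sin(theta) = 0.0532 / (2 * 0.144967) = 0.18349
theta = 10.57 deg


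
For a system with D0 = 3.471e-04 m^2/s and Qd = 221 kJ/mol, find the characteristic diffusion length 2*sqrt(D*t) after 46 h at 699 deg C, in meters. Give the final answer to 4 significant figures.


Step 1: D = D0 * exp(-Qd/(R*T))
T = 972.15 K
D = 3.471e-04 * exp(-221e3 / (8.314 * 972.15)) = 4.62875e-16 m^2/s
Step 2: L = 2*sqrt(D*t)
t = 46 h = 165600 s
L = 2*sqrt(4.62875e-16 * 165600) = 1.751e-05 m


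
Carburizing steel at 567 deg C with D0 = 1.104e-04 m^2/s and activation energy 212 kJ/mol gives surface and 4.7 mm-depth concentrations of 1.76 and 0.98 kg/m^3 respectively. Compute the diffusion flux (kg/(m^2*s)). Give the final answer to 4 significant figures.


Step 1: D = D0 * exp(-Qd/(R*T))
T = 567 + 273.15 = 840.15 K
D = 1.104e-04 * exp(-212e3 / (8.314 * 840.15)) = 7.27476e-18 m^2/s
Step 2: J = D * (C1 - C2) / dx
J = 7.27476e-18 * (1.76 - 0.98) / 4.7e-03
J = 1.207e-15 kg/(m^2*s)


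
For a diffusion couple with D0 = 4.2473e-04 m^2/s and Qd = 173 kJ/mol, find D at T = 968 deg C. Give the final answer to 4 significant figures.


D = D0 * exp(-Qd / (R*T))
T = 1241.15 K
D = 4.2473e-04 * exp(-173e3 / (8.314 * 1241.15))
D = 2.223e-11 m^2/s


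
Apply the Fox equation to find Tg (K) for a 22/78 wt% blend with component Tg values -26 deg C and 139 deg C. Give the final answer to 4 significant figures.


1/Tg = w1/Tg1 + w2/Tg2 (in Kelvin)
Tg1 = 247.15 K, Tg2 = 412.15 K
1/Tg = 0.22/247.15 + 0.78/412.15
Tg = 359.4 K


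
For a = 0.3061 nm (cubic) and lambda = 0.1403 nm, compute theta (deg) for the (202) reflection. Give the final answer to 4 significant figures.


d = a / sqrt(h^2+k^2+l^2)
d = 0.3061 / sqrt(8) = 0.108223 nm
lambda = 2*d*sin(theta)  =>  sin(theta) = lambda / (2*d)
sin(theta) = 0.1403 / (2 * 0.108223) = 0.6482
theta = 40.41 deg


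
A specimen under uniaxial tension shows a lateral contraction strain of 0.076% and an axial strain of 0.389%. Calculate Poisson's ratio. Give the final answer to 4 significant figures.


nu = -epsilon_lat / epsilon_axial
Lateral strain is contraction (negative), so using magnitudes:
nu = 0.076 / 0.389
nu = 0.1954


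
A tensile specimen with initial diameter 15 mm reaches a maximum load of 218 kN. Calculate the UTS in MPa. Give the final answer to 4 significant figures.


A0 = pi*(d/2)^2 = pi*(15/2)^2 = 176.715 mm^2
UTS = F_max / A0 = 218*1000 / 176.715
UTS = 1234 MPa


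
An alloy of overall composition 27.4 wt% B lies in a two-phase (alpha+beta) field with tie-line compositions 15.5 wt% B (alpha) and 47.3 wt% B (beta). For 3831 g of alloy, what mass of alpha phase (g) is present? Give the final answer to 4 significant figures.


f_alpha = (C_beta - C0) / (C_beta - C_alpha)
f_alpha = (47.3 - 27.4) / (47.3 - 15.5) = 0.625786
m_alpha = f_alpha * m_total = 0.625786 * 3831 = 2397 g


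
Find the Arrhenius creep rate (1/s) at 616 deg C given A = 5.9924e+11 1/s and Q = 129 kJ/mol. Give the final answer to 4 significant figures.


rate = A * exp(-Q / (R*T))
T = 616 + 273.15 = 889.15 K
rate = 5.9924e+11 * exp(-129e3 / (8.314 * 889.15))
rate = 15810 1/s


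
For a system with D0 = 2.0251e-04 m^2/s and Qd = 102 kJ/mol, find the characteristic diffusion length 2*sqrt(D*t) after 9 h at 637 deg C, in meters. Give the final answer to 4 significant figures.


Step 1: D = D0 * exp(-Qd/(R*T))
T = 910.15 K
D = 2.0251e-04 * exp(-102e3 / (8.314 * 910.15)) = 2.83353e-10 m^2/s
Step 2: L = 2*sqrt(D*t)
t = 9 h = 32400 s
L = 2*sqrt(2.83353e-10 * 32400) = 6.06e-03 m


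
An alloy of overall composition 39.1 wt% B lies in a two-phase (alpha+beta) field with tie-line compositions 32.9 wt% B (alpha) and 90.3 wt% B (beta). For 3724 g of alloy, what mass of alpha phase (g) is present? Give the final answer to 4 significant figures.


f_alpha = (C_beta - C0) / (C_beta - C_alpha)
f_alpha = (90.3 - 39.1) / (90.3 - 32.9) = 0.891986
m_alpha = f_alpha * m_total = 0.891986 * 3724 = 3322 g


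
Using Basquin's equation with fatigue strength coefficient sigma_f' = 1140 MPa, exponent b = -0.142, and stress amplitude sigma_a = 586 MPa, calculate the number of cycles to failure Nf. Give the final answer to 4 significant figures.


sigma_a = sigma_f' * (2*Nf)^b
2*Nf = (sigma_a / sigma_f')^(1/b)
2*Nf = (586 / 1140)^(1/-0.142)
2*Nf = 108.458
Nf = 54.23 cycles


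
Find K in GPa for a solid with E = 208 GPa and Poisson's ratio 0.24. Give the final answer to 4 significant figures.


K = E / (3*(1-2*nu))
K = 208 / (3*(1-2*0.24))
K = 133.3 GPa


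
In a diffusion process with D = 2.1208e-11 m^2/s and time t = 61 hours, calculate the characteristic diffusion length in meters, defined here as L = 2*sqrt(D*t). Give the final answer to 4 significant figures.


t = 61 hr = 219600 s
Diffusion length = 2*sqrt(D*t)
= 2*sqrt(2.1208e-11 * 219600)
= 4.316e-03 m


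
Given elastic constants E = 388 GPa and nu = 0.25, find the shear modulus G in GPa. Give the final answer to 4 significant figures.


G = E / (2*(1+nu))
G = 388 / (2*(1+0.25))
G = 155.2 GPa


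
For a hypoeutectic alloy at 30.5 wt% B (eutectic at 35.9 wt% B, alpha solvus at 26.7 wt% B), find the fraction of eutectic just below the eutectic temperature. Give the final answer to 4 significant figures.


f_primary = (C_e - C0) / (C_e - C_alpha_max)
f_primary = (35.9 - 30.5) / (35.9 - 26.7)
f_primary = 0.586957
f_eutectic = 1 - 0.586957 = 0.413


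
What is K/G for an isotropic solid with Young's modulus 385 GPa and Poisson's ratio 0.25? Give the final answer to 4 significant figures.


G = E / (2*(1+nu))
G = 385 / (2*(1+0.25)) = 154 GPa
K = E / (3*(1-2*nu))
K = 385 / (3*(1-2*0.25)) = 256.667 GPa
K/G = 256.667 / 154 = 1.667


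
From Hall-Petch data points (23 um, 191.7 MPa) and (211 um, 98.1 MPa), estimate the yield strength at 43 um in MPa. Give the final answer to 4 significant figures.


sigma_y = sigma0 + k / sqrt(d)
1/sqrt(d1) = 1/sqrt(2.3e-05) = 208.514;  1/sqrt(d2) = 68.8428
k = (sigma1 - sigma2) / (1/sqrt(d1) - 1/sqrt(d2)) = (191.7 - 98.1) / (208.514 - 68.8428) = 0.670144 MPa*m^0.5
sigma0 = sigma1 - k/sqrt(d1) = 191.7 - 0.670144*208.514 = 51.9654 MPa
sigma_y(d3) = 51.9654 + 0.670144 / sqrt(4.3e-05) = 154.2 MPa


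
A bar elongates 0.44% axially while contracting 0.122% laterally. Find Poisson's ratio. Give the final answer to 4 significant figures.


nu = -epsilon_lat / epsilon_axial
Lateral strain is contraction (negative), so using magnitudes:
nu = 0.122 / 0.44
nu = 0.2773


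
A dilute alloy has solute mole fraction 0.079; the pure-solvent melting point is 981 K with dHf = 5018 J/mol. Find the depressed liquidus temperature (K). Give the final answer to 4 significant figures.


dT = R*Tm^2*x / dHf
dT = 8.314 * 981^2 * 0.079 / 5018
dT = 125.963 K
T_new = 981 - 125.963 = 855 K


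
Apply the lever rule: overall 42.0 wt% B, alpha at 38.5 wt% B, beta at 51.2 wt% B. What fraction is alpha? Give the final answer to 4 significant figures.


f_alpha = (C_beta - C0) / (C_beta - C_alpha)
f_alpha = (51.2 - 42.0) / (51.2 - 38.5)
f_alpha = 0.7244


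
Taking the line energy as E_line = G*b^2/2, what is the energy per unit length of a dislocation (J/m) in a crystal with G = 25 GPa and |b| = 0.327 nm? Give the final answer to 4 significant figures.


E = G*b^2/2
b = 0.327 nm = 3.27e-10 m
G = 25 GPa = 2.5e+10 Pa
E = 0.5 * 2.5e+10 * (3.27e-10)^2
E = 1.337e-09 J/m


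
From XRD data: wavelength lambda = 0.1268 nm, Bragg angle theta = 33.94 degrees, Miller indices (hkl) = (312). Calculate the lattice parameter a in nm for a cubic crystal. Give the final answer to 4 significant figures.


d = lambda / (2*sin(theta))
d = 0.1268 / (2*sin(33.94 deg))
d = 0.113554 nm
a = d * sqrt(h^2+k^2+l^2) = 0.113554 * sqrt(14)
a = 0.4249 nm


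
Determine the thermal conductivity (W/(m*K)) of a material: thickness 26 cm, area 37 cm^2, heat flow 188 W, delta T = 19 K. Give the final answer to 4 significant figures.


k = Q*L / (A*dT)
L = 0.26 m, A = 3.7e-03 m^2
k = 188 * 0.26 / (3.7e-03 * 19)
k = 695.3 W/(m*K)


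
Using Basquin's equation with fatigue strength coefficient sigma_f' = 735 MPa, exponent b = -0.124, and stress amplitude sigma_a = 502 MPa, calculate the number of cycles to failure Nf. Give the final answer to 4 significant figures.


sigma_a = sigma_f' * (2*Nf)^b
2*Nf = (sigma_a / sigma_f')^(1/b)
2*Nf = (502 / 735)^(1/-0.124)
2*Nf = 21.6447
Nf = 10.82 cycles


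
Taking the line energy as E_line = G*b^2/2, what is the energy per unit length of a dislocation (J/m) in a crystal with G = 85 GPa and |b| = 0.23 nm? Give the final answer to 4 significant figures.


E = G*b^2/2
b = 0.23 nm = 2.3e-10 m
G = 85 GPa = 8.5e+10 Pa
E = 0.5 * 8.5e+10 * (2.3e-10)^2
E = 2.248e-09 J/m
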